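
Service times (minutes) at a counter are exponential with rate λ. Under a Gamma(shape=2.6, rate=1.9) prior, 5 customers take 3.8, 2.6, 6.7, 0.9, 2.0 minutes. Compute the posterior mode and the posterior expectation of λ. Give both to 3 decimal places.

Σ times = 16.0. Posterior: Gamma(shape = 2.6+5 = 7.6, rate = 1.9+16.0 = 17.9).
Mode = (α−1)/β = 6.6/17.9 = 0.369.
Mean = α/β = 7.6/17.9 = 0.425.

posterior mode = 0.369, posterior expectation = 0.425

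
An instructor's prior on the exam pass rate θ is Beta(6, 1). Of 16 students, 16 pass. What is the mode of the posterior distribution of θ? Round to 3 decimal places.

Posterior: Beta(6+16, 1+0) = Beta(22, 1).
Since β = 1 ≤ 1 and α > 1, the Beta density is monotone increasing on [0,1]; the mode is at 1.
Mean = 22/(22+1) = 0.957.
This is the posterior mode — the MAP estimate.

1.000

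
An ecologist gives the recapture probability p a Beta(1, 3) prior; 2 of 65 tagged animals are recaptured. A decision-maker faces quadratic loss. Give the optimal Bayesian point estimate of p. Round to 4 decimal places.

Posterior: Beta(1+2, 3+63) = Beta(3, 66).
Mode = (3−1)/(3+66−2) = 2/67 = 0.0299.
Mean = 3/(3+66) = 3/69 = 0.0435.
Quadratic loss ⇒ the optimal estimator is the posterior mean.

0.0435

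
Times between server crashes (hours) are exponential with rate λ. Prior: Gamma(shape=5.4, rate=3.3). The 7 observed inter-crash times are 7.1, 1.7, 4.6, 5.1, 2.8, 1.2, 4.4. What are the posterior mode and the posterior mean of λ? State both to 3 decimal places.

MAP = 0.377, posterior mean = 0.411

Σ times = 26.9. Posterior: Gamma(shape = 5.4+7 = 12.4, rate = 3.3+26.9 = 30.2).
Mode = (α−1)/β = 11.4/30.2 = 0.377.
Mean = α/β = 12.4/30.2 = 0.411.
The posterior is right-skewed, so the mean exceeds the mode.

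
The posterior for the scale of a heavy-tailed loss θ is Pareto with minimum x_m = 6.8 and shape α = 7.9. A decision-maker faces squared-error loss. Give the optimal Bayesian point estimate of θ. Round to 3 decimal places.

7.786

The Pareto density is strictly decreasing on [x_m, ∞), so the mode is x_m = 6.800.
Mean = α·x_m/(α−1) = 7.9·6.8/6.9 = 7.786.
Squared-error loss ⇒ the optimal estimator is the posterior mean.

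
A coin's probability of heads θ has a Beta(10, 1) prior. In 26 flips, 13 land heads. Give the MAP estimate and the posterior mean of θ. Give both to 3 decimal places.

Posterior: Beta(10+13, 1+13) = Beta(23, 14).
Mode = (23−1)/(23+14−2) = 22/35 = 0.629.
Mean = 23/(23+14) = 23/37 = 0.622.
Left-skewed posterior ⇒ mean < mode.

MAP = 0.629, posterior mean = 0.622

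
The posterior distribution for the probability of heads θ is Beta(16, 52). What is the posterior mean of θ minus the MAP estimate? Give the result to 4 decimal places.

0.0080

Mode = (16−1)/(16+52−2) = 15/66 = 0.2273.
Mean = 16/(16+52) = 16/68 = 0.2353.
Difference = 0.2353 − 0.2273 = 0.0080.
The mean is pulled above the mode by the posterior's right skew.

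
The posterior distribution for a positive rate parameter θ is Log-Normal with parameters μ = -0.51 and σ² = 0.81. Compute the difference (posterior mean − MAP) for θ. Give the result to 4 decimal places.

Mode = exp(μ − σ²) = exp(-1.32) = 0.2671.
Mean = exp(μ + σ²/2) = exp(-0.105) = 0.9003.
Difference = 0.9003 − 0.2671 = 0.6332.
The mean is pulled above the mode by the posterior's right skew.

0.6332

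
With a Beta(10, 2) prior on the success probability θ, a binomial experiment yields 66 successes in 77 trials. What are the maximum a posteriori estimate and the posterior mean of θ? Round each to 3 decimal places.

Posterior: Beta(10+66, 2+11) = Beta(76, 13).
Mode = (76−1)/(76+13−2) = 75/87 = 0.862.
Mean = 76/(76+13) = 76/89 = 0.854.
Left-skewed posterior ⇒ mean < mode.

MAP = 0.862; posterior mean = 0.854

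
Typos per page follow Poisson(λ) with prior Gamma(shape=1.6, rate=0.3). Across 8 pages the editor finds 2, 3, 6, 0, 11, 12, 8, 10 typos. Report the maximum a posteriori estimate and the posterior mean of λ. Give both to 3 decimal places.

Σ counts = 52. Posterior: Gamma(shape = 1.6+52 = 53.6, rate = 0.3+8 = 8.3).
Mode = (α−1)/β = 52.6/8.3 = 6.337.
Mean = α/β = 53.6/8.3 = 6.458.

maximum a posteriori estimate = 6.337, posterior mean = 6.458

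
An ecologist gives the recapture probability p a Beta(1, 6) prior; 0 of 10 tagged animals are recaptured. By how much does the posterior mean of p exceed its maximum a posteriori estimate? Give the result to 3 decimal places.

Posterior: Beta(1+0, 6+10) = Beta(1, 16).
Since α = 1 ≤ 1 and β > 1, the Beta density is monotone decreasing on [0,1]; the mode is at 0.
Mean = 1/(1+16) = 0.059.
Difference = 0.059 − 0.000 = 0.059.
Mean > mode: the posterior has a right tail.

0.059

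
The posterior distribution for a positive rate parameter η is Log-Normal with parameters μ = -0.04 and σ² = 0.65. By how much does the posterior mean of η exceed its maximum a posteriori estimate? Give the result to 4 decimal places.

Mode = exp(μ − σ²) = exp(-0.69) = 0.5016.
Mean = exp(μ + σ²/2) = exp(0.285) = 1.3298.
Difference = 1.3298 − 0.5016 = 0.8282.

0.8282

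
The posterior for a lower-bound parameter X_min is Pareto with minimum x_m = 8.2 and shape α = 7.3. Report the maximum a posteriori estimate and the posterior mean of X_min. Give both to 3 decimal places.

MAP: 8.200. Posterior mean: 9.502.

The Pareto density is strictly decreasing on [x_m, ∞), so the mode is x_m = 8.200.
Mean = α·x_m/(α−1) = 7.3·8.2/6.3 = 9.502.
The mean is pulled above the mode by the posterior's right skew.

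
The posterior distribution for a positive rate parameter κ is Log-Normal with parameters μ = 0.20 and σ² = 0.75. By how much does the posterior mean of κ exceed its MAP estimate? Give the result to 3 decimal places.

1.200

Mode = exp(μ − σ²) = exp(-0.55) = 0.577.
Mean = exp(μ + σ²/2) = exp(0.575) = 1.777.
Difference = 1.777 − 0.577 = 1.200.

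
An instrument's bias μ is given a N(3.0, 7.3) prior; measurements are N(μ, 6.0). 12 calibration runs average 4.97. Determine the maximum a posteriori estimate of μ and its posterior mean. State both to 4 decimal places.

Posterior for μ is Normal. Precision-weighted mean: (1/7.3·3.0 + 12/6.0·4.97) / (1/7.3 + 12/6.0) = 4.8437.
A Normal posterior is symmetric, so mode = mean.

μ_MAP = 4.8437, E[μ|data] = 4.8437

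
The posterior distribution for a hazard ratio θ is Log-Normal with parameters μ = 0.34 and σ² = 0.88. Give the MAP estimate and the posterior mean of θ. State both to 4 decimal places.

MAP = 0.5827; posterior mean = 2.1815

Mode = exp(μ − σ²) = exp(-0.54) = 0.5827.
Mean = exp(μ + σ²/2) = exp(0.780) = 2.1815.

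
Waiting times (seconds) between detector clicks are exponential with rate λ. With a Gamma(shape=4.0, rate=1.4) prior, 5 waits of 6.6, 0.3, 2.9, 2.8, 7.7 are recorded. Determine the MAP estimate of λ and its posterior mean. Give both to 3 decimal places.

Σ times = 20.3. Posterior: Gamma(shape = 4.0+5 = 9.0, rate = 1.4+20.3 = 21.7).
Mode = (α−1)/β = 8.0/21.7 = 0.369.
Mean = α/β = 9.0/21.7 = 0.415.
The posterior is right-skewed, so the mean exceeds the mode.

MAP = 0.369; posterior mean = 0.415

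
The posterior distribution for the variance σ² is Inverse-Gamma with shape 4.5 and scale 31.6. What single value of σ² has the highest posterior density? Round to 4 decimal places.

Mode = β/(α+1) = 31.6/5.5 = 5.7455.
Mean = β/(α−1) = 31.6/3.5 = 9.0286.
This is the posterior mode — the MAP estimate.

5.7455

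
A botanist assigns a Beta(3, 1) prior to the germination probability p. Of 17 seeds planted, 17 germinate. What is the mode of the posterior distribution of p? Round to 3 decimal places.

Posterior: Beta(3+17, 1+0) = Beta(20, 1).
Since β = 1 ≤ 1 and α > 1, the Beta density is monotone increasing on [0,1]; the mode is at 1.
Mean = 20/(20+1) = 0.952.
This is the posterior mode — the MAP estimate.

1.000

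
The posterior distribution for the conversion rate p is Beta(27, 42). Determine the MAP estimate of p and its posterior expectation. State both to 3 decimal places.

p_MAP = 0.388, E[p|data] = 0.391

Mode = (27−1)/(27+42−2) = 26/67 = 0.388.
Mean = 27/(27+42) = 27/69 = 0.391.
Right-skewed posterior ⇒ mode < mean.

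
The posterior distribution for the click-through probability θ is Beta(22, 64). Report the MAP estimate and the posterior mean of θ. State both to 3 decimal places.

MAP estimate = 0.250, posterior mean = 0.256

Mode = (22−1)/(22+64−2) = 21/84 = 0.250.
Mean = 22/(22+64) = 22/86 = 0.256.
The mean is pulled above the mode by the posterior's right skew.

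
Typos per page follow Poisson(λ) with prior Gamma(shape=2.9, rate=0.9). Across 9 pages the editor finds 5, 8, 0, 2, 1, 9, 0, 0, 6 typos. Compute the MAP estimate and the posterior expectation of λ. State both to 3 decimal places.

Σ counts = 31. Posterior: Gamma(shape = 2.9+31 = 33.9, rate = 0.9+9 = 9.9).
Mode = (α−1)/β = 32.9/9.9 = 3.323.
Mean = α/β = 33.9/9.9 = 3.424.

MAP estimate = 3.323, posterior expectation = 3.424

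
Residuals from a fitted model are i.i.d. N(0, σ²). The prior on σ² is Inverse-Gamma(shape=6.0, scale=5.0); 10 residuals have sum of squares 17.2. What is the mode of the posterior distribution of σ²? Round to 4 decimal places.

Posterior: Inverse-Gamma(shape = 6.0+10/2 = 11.0, scale = 5.0+17.2/2 = 13.6).
Mode = β/(α+1) = 13.6/12.0 = 1.1333.
Mean = β/(α−1) = 13.6/10.0 = 1.3600.
This is the posterior mode — the MAP estimate.

1.1333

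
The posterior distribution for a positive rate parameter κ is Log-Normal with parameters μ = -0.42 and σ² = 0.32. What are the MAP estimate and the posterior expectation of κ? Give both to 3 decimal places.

Mode = exp(μ − σ²) = exp(-0.74) = 0.477.
Mean = exp(μ + σ²/2) = exp(-0.260) = 0.771.
The mean is pulled above the mode by the posterior's right skew.

MAP estimate = 0.477, posterior expectation = 0.771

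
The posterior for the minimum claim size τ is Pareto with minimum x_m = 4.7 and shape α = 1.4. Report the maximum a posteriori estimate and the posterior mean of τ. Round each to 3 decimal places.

maximum a posteriori estimate = 4.700, posterior mean = 16.450

The Pareto density is strictly decreasing on [x_m, ∞), so the mode is x_m = 4.700.
Mean = α·x_m/(α−1) = 1.4·4.7/0.4 = 16.450.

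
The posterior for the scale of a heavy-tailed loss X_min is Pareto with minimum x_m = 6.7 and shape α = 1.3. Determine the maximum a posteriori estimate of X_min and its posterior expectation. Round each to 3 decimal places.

The Pareto density is strictly decreasing on [x_m, ∞), so the mode is x_m = 6.700.
Mean = α·x_m/(α−1) = 1.3·6.7/0.3 = 29.033.
Right-skewed posterior ⇒ mode < mean.

MAP = 6.700, posterior mean = 29.033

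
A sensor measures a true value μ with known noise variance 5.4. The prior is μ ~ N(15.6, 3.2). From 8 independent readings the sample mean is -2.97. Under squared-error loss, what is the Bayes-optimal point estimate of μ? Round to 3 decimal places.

0.265

Posterior for μ is Normal. Precision-weighted mean: (1/3.2·15.6 + 8/5.4·-2.97) / (1/3.2 + 8/5.4) = 0.265.
A Normal posterior is symmetric, so mode = mean.
Squared-error loss ⇒ the optimal estimator is the posterior mean.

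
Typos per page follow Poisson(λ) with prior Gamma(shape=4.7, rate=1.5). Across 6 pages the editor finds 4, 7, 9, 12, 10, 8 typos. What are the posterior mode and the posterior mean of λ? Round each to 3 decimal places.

λ_MAP = 7.160, E[λ|data] = 7.293

Σ counts = 50. Posterior: Gamma(shape = 4.7+50 = 54.7, rate = 1.5+6 = 7.5).
Mode = (α−1)/β = 53.7/7.5 = 7.160.
Mean = α/β = 54.7/7.5 = 7.293.
Mean > mode: the posterior has a right tail.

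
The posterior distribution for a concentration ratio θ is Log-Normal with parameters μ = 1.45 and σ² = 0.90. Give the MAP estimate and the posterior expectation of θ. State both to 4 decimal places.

MAP = 1.7333; posterior mean = 6.6859

Mode = exp(μ − σ²) = exp(0.55) = 1.7333.
Mean = exp(μ + σ²/2) = exp(1.900) = 6.6859.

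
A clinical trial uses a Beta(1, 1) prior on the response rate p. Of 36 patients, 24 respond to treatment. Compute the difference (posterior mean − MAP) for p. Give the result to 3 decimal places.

-0.009

Posterior: Beta(1+24, 1+12) = Beta(25, 13).
Mode = (25−1)/(25+13−2) = 24/36 = 0.667.
With a flat prior the MAP equals the MLE, 24/36.
Mean = 25/(25+13) = 25/38 = 0.658.
Difference = 0.658 − 0.667 = -0.009.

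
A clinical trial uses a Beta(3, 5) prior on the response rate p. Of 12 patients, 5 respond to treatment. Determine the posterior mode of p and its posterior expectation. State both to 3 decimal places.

posterior mode = 0.389, posterior expectation = 0.400

Posterior: Beta(3+5, 5+7) = Beta(8, 12).
Mode = (8−1)/(8+12−2) = 7/18 = 0.389.
Mean = 8/(8+12) = 8/20 = 0.400.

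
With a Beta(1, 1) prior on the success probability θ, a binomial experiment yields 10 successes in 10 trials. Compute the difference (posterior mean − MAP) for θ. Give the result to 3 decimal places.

-0.083

Posterior: Beta(1+10, 1+0) = Beta(11, 1).
Since β = 1 ≤ 1 and α > 1, the Beta density is monotone increasing on [0,1]; the mode is at 1.
Mean = 11/(11+1) = 0.917.
Difference = 0.917 − 1.000 = -0.083.
The mean is pulled below the mode by the posterior's left skew.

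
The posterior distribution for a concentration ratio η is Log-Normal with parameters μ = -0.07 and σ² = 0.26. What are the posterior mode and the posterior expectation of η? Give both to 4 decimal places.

posterior mode = 0.7189, posterior expectation = 1.0618

Mode = exp(μ − σ²) = exp(-0.33) = 0.7189.
Mean = exp(μ + σ²/2) = exp(0.060) = 1.0618.
The mean is pulled above the mode by the posterior's right skew.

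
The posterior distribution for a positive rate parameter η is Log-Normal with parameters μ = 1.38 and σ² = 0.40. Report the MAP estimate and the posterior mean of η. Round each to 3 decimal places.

Mode = exp(μ − σ²) = exp(0.98) = 2.664.
Mean = exp(μ + σ²/2) = exp(1.580) = 4.855.

MAP: 2.664. Posterior mean: 4.855.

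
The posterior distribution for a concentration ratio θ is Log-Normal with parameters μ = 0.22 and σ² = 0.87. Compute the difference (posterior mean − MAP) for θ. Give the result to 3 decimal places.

1.403

Mode = exp(μ − σ²) = exp(-0.65) = 0.522.
Mean = exp(μ + σ²/2) = exp(0.655) = 1.925.
Difference = 1.925 − 0.522 = 1.403.
The posterior is right-skewed, so the mean exceeds the mode.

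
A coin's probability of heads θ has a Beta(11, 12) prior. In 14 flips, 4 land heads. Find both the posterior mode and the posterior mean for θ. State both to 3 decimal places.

θ_MAP = 0.400, E[θ|data] = 0.405

Posterior: Beta(11+4, 12+10) = Beta(15, 22).
Mode = (15−1)/(15+22−2) = 14/35 = 0.400.
Mean = 15/(15+22) = 15/37 = 0.405.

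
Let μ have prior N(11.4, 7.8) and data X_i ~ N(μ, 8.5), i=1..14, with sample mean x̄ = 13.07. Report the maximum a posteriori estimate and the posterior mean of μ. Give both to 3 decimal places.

maximum a posteriori estimate = 12.949, posterior mean = 12.949

Posterior for μ is Normal. Precision-weighted mean: (1/7.8·11.4 + 14/8.5·13.07) / (1/7.8 + 14/8.5) = 12.949.
A Normal posterior is symmetric, so mode = mean.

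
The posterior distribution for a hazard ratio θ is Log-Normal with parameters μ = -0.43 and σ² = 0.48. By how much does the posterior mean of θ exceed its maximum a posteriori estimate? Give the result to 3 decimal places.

Mode = exp(μ − σ²) = exp(-0.91) = 0.403.
Mean = exp(μ + σ²/2) = exp(-0.190) = 0.827.
Difference = 0.827 − 0.403 = 0.424.
Mean > mode: the posterior has a right tail.

0.424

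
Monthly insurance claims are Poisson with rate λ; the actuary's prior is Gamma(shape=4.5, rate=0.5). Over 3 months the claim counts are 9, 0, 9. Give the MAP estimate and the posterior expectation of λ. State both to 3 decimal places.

Σ counts = 18. Posterior: Gamma(shape = 4.5+18 = 22.5, rate = 0.5+3 = 3.5).
Mode = (α−1)/β = 21.5/3.5 = 6.143.
Mean = α/β = 22.5/3.5 = 6.429.
Mean > mode: the posterior has a right tail.

MAP: 6.143. Posterior mean: 6.429.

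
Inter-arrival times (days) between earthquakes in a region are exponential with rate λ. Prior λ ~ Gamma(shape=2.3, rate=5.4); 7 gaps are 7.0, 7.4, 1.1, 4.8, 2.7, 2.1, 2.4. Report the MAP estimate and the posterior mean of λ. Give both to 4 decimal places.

MAP estimate = 0.2523, posterior mean = 0.2827

Σ times = 27.5. Posterior: Gamma(shape = 2.3+7 = 9.3, rate = 5.4+27.5 = 32.9).
Mode = (α−1)/β = 8.3/32.9 = 0.2523.
Mean = α/β = 9.3/32.9 = 0.2827.
Mean > mode: the posterior has a right tail.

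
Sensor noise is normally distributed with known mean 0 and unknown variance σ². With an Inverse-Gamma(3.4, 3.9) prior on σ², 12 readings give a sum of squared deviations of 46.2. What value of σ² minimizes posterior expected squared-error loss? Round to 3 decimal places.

3.214

Posterior: Inverse-Gamma(shape = 3.4+12/2 = 9.4, scale = 3.9+46.2/2 = 27.0).
Mode = β/(α+1) = 27.0/10.4 = 2.596.
Mean = β/(α−1) = 27.0/8.4 = 3.214.
Squared-error loss ⇒ the optimal estimator is the posterior mean.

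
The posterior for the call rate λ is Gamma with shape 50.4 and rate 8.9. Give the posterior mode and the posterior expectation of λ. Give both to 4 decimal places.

Mode = (α−1)/β = 49.4/8.9 = 5.5506.
Mean = α/β = 50.4/8.9 = 5.6629.
The posterior is right-skewed, so the mean exceeds the mode.

λ_MAP = 5.5506, E[λ|data] = 5.6629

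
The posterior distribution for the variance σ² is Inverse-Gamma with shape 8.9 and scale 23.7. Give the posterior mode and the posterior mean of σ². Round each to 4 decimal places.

posterior mode = 2.3939, posterior mean = 3.0000

Mode = β/(α+1) = 23.7/9.9 = 2.3939.
Mean = β/(α−1) = 23.7/7.9 = 3.0000.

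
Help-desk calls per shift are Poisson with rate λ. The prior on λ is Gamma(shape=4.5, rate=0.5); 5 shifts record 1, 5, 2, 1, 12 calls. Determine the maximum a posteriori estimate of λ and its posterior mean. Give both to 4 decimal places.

Σ counts = 21. Posterior: Gamma(shape = 4.5+21 = 25.5, rate = 0.5+5 = 5.5).
Mode = (α−1)/β = 24.5/5.5 = 4.4545.
Mean = α/β = 25.5/5.5 = 4.6364.
The mean is pulled above the mode by the posterior's right skew.

MAP = 4.4545; posterior mean = 4.6364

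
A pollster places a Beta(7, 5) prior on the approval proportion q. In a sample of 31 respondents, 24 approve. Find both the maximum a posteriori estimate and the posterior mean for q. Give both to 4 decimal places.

Posterior: Beta(7+24, 5+7) = Beta(31, 12).
Mode = (31−1)/(31+12−2) = 30/41 = 0.7317.
Mean = 31/(31+12) = 31/43 = 0.7209.
The mean is pulled below the mode by the posterior's left skew.

MAP: 0.7317. Posterior mean: 0.7209.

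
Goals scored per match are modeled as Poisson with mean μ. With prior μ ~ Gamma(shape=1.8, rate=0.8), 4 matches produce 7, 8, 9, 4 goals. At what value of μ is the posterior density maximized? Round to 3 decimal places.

6.000

Σ counts = 28. Posterior: Gamma(shape = 1.8+28 = 29.8, rate = 0.8+4 = 4.8).
Mode = (α−1)/β = 28.8/4.8 = 6.000.
Mean = α/β = 29.8/4.8 = 6.208.
This is the posterior mode — the MAP estimate.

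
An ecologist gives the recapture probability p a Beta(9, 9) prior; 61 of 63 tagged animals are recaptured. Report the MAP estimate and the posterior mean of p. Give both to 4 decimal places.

Posterior: Beta(9+61, 9+2) = Beta(70, 11).
Mode = (70−1)/(70+11−2) = 69/79 = 0.8734.
Mean = 70/(70+11) = 70/81 = 0.8642.

MAP = 0.8734; posterior mean = 0.8642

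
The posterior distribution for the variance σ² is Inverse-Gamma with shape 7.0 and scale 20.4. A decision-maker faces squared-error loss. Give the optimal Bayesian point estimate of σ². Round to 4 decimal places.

3.4000

Mode = β/(α+1) = 20.4/8.0 = 2.5500.
Mean = β/(α−1) = 20.4/6.0 = 3.4000.
Squared-error loss ⇒ the optimal estimator is the posterior mean.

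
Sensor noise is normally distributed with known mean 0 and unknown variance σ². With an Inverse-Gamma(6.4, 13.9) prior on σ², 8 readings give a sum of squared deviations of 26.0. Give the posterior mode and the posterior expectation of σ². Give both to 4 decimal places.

Posterior: Inverse-Gamma(shape = 6.4+8/2 = 10.4, scale = 13.9+26.0/2 = 26.9).
Mode = β/(α+1) = 26.9/11.4 = 2.3596.
Mean = β/(α−1) = 26.9/9.4 = 2.8617.
The posterior is right-skewed, so the mean exceeds the mode.

σ²_MAP = 2.3596, E[σ²|data] = 2.8617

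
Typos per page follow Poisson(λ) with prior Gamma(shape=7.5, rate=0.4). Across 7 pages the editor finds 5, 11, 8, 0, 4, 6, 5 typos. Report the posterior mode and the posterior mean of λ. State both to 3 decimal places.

MAP: 6.149. Posterior mean: 6.284.

Σ counts = 39. Posterior: Gamma(shape = 7.5+39 = 46.5, rate = 0.4+7 = 7.4).
Mode = (α−1)/β = 45.5/7.4 = 6.149.
Mean = α/β = 46.5/7.4 = 6.284.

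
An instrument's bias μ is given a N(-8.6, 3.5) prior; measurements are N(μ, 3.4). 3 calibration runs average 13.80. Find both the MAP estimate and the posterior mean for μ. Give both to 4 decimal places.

Posterior for μ is Normal. Precision-weighted mean: (1/3.5·-8.6 + 3/3.4·13.80) / (1/3.5 + 3/3.4) = 8.3209.
A Normal posterior is symmetric, so mode = mean.

MAP: 8.3209. Posterior mean: 8.3209.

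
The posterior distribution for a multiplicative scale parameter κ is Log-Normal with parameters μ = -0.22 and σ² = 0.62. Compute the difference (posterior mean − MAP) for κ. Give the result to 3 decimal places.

0.662

Mode = exp(μ − σ²) = exp(-0.84) = 0.432.
Mean = exp(μ + σ²/2) = exp(0.090) = 1.094.
Difference = 1.094 − 0.432 = 0.662.
The posterior is right-skewed, so the mean exceeds the mode.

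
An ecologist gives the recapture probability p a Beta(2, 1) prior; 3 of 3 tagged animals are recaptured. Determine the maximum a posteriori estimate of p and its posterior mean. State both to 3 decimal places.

Posterior: Beta(2+3, 1+0) = Beta(5, 1).
Since β = 1 ≤ 1 and α > 1, the Beta density is monotone increasing on [0,1]; the mode is at 1.
Mean = 5/(5+1) = 0.833.
The mean is pulled below the mode by the posterior's left skew.

MAP = 1.000, posterior mean = 0.833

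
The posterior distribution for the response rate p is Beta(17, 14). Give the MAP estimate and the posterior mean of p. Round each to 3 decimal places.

MAP: 0.552. Posterior mean: 0.548.

Mode = (17−1)/(17+14−2) = 16/29 = 0.552.
Mean = 17/(17+14) = 17/31 = 0.548.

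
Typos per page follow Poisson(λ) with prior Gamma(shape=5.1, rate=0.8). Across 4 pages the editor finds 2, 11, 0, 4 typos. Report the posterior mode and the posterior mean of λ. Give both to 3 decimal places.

MAP: 4.396. Posterior mean: 4.604.

Σ counts = 17. Posterior: Gamma(shape = 5.1+17 = 22.1, rate = 0.8+4 = 4.8).
Mode = (α−1)/β = 21.1/4.8 = 4.396.
Mean = α/β = 22.1/4.8 = 4.604.
The posterior is right-skewed, so the mean exceeds the mode.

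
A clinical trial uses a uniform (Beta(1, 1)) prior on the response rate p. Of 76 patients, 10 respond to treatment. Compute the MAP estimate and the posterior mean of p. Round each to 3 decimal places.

Posterior: Beta(1+10, 1+66) = Beta(11, 67).
Mode = (11−1)/(11+67−2) = 10/76 = 0.132.
With a flat prior the MAP equals the MLE, 10/76.
Mean = 11/(11+67) = 11/78 = 0.141.

MAP estimate = 0.132, posterior mean = 0.141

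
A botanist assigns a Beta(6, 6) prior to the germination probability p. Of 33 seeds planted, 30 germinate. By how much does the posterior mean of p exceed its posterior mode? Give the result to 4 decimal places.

Posterior: Beta(6+30, 6+3) = Beta(36, 9).
Mode = (36−1)/(36+9−2) = 35/43 = 0.8140.
Mean = 36/(36+9) = 36/45 = 0.8000.
Difference = 0.8000 − 0.8140 = -0.0140.
Left-skewed posterior ⇒ mean < mode.

-0.0140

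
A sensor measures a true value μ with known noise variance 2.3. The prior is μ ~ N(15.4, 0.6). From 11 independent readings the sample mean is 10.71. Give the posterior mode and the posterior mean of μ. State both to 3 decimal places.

posterior mode = 11.922, posterior mean = 11.922

Posterior for μ is Normal. Precision-weighted mean: (1/0.6·15.4 + 11/2.3·10.71) / (1/0.6 + 11/2.3) = 11.922.
A Normal posterior is symmetric, so mode = mean.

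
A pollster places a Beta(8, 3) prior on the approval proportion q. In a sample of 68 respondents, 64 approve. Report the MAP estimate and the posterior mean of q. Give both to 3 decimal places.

MAP = 0.922; posterior mean = 0.911

Posterior: Beta(8+64, 3+4) = Beta(72, 7).
Mode = (72−1)/(72+7−2) = 71/77 = 0.922.
Mean = 72/(72+7) = 72/79 = 0.911.
The posterior is left-skewed, so the mode exceeds the mean.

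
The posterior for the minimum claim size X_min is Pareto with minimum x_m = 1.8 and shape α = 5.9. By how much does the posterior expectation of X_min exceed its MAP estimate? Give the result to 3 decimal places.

The Pareto density is strictly decreasing on [x_m, ∞), so the mode is x_m = 1.800.
Mean = α·x_m/(α−1) = 5.9·1.8/4.9 = 2.167.
Difference = 2.167 − 1.800 = 0.367.

0.367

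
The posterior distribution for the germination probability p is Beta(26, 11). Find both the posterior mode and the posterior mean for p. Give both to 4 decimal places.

posterior mode = 0.7143, posterior mean = 0.7027

Mode = (26−1)/(26+11−2) = 25/35 = 0.7143.
Mean = 26/(26+11) = 26/37 = 0.7027.
The posterior is left-skewed, so the mode exceeds the mean.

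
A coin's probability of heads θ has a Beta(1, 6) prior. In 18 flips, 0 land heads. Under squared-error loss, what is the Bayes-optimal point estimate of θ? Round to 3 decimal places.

0.040

Posterior: Beta(1+0, 6+18) = Beta(1, 24).
Since α = 1 ≤ 1 and β > 1, the Beta density is monotone decreasing on [0,1]; the mode is at 0.
Mean = 1/(1+24) = 0.040.
Squared-error loss ⇒ the optimal estimator is the posterior mean.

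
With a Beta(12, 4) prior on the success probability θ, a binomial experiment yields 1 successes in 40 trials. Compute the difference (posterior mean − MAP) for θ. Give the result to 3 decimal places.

0.010

Posterior: Beta(12+1, 4+39) = Beta(13, 43).
Mode = (13−1)/(13+43−2) = 12/54 = 0.222.
Mean = 13/(13+43) = 13/56 = 0.232.
Difference = 0.232 − 0.222 = 0.010.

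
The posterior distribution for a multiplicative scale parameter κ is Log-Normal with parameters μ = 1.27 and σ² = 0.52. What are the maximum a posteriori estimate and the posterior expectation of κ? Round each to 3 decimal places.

Mode = exp(μ − σ²) = exp(0.75) = 2.117.
Mean = exp(μ + σ²/2) = exp(1.530) = 4.618.
Mean > mode: the posterior has a right tail.

MAP = 2.117, posterior mean = 4.618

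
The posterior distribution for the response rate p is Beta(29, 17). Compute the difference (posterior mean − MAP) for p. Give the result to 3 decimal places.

Mode = (29−1)/(29+17−2) = 28/44 = 0.636.
Mean = 29/(29+17) = 29/46 = 0.630.
Difference = 0.630 − 0.636 = -0.006.
Mode > mean: the posterior has a left tail.

-0.006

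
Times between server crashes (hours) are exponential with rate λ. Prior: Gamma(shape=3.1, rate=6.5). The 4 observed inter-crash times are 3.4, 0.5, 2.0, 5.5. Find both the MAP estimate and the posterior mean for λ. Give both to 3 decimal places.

Σ times = 11.4. Posterior: Gamma(shape = 3.1+4 = 7.1, rate = 6.5+11.4 = 17.9).
Mode = (α−1)/β = 6.1/17.9 = 0.341.
Mean = α/β = 7.1/17.9 = 0.397.

MAP: 0.341. Posterior mean: 0.397.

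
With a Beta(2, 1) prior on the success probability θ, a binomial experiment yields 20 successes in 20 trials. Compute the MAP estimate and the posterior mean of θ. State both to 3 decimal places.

Posterior: Beta(2+20, 1+0) = Beta(22, 1).
Since β = 1 ≤ 1 and α > 1, the Beta density is monotone increasing on [0,1]; the mode is at 1.
Mean = 22/(22+1) = 0.957.
Left-skewed posterior ⇒ mean < mode.

MAP: 1.000. Posterior mean: 0.957.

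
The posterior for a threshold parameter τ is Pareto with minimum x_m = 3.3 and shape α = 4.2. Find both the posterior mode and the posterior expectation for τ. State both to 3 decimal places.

τ_MAP = 3.300, E[τ|data] = 4.331

The Pareto density is strictly decreasing on [x_m, ∞), so the mode is x_m = 3.300.
Mean = α·x_m/(α−1) = 4.2·3.3/3.2 = 4.331.
Mean > mode: the posterior has a right tail.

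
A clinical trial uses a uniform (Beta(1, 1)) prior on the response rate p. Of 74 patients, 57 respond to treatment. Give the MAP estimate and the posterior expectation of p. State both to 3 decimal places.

MAP = 0.770; posterior mean = 0.763

Posterior: Beta(1+57, 1+17) = Beta(58, 18).
Mode = (58−1)/(58+18−2) = 57/74 = 0.770.
Mean = 58/(58+18) = 58/76 = 0.763.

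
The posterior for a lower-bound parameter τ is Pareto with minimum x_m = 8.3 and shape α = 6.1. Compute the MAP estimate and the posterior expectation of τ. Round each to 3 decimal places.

MAP = 8.300, posterior mean = 9.927

The Pareto density is strictly decreasing on [x_m, ∞), so the mode is x_m = 8.300.
Mean = α·x_m/(α−1) = 6.1·8.3/5.1 = 9.927.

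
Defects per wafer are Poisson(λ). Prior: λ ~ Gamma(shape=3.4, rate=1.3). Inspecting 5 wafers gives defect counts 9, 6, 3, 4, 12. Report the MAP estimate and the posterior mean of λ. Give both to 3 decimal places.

Σ counts = 34. Posterior: Gamma(shape = 3.4+34 = 37.4, rate = 1.3+5 = 6.3).
Mode = (α−1)/β = 36.4/6.3 = 5.778.
Mean = α/β = 37.4/6.3 = 5.937.
Mean > mode: the posterior has a right tail.

MAP = 5.778; posterior mean = 5.937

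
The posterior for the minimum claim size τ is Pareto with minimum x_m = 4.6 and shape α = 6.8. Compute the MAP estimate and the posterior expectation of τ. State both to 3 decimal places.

The Pareto density is strictly decreasing on [x_m, ∞), so the mode is x_m = 4.600.
Mean = α·x_m/(α−1) = 6.8·4.6/5.8 = 5.393.
Right-skewed posterior ⇒ mode < mean.

MAP estimate = 4.600, posterior expectation = 5.393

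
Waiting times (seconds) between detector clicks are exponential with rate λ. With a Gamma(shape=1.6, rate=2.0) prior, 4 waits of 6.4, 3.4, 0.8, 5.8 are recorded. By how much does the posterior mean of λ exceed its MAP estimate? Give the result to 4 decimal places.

Σ times = 16.4. Posterior: Gamma(shape = 1.6+4 = 5.6, rate = 2.0+16.4 = 18.4).
Mode = (α−1)/β = 4.6/18.4 = 0.2500.
Mean = α/β = 5.6/18.4 = 0.3043.
Difference = 0.3043 − 0.2500 = 0.0543.

0.0543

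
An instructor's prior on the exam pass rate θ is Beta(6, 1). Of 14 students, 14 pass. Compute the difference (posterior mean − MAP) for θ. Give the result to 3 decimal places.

-0.048

Posterior: Beta(6+14, 1+0) = Beta(20, 1).
Since β = 1 ≤ 1 and α > 1, the Beta density is monotone increasing on [0,1]; the mode is at 1.
Mean = 20/(20+1) = 0.952.
Difference = 0.952 − 1.000 = -0.048.
The mean is pulled below the mode by the posterior's left skew.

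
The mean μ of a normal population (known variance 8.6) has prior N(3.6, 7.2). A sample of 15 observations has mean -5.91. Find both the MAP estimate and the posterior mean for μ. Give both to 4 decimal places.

Posterior for μ is Normal. Precision-weighted mean: (1/7.2·3.6 + 15/8.6·-5.91) / (1/7.2 + 15/8.6) = -5.2086.
A Normal posterior is symmetric, so mode = mean.

MAP = -5.2086; posterior mean = -5.2086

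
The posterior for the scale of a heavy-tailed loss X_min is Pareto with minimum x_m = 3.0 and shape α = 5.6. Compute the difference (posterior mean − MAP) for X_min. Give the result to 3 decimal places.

0.652

The Pareto density is strictly decreasing on [x_m, ∞), so the mode is x_m = 3.000.
Mean = α·x_m/(α−1) = 5.6·3.0/4.6 = 3.652.
Difference = 3.652 − 3.000 = 0.652.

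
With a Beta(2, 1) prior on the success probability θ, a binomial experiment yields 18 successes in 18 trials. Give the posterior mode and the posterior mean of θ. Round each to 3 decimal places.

Posterior: Beta(2+18, 1+0) = Beta(20, 1).
Since β = 1 ≤ 1 and α > 1, the Beta density is monotone increasing on [0,1]; the mode is at 1.
Mean = 20/(20+1) = 0.952.

posterior mode = 1.000, posterior mean = 0.952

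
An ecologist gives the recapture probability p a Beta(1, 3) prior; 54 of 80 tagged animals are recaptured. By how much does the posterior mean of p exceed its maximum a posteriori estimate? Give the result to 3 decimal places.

Posterior: Beta(1+54, 3+26) = Beta(55, 29).
Mode = (55−1)/(55+29−2) = 54/82 = 0.659.
Mean = 55/(55+29) = 55/84 = 0.655.
Difference = 0.655 − 0.659 = -0.004.

-0.004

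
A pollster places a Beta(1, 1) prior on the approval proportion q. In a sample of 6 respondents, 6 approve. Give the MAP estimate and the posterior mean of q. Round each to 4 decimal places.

q_MAP = 1.0000, E[q|data] = 0.8750

Posterior: Beta(1+6, 1+0) = Beta(7, 1).
Since β = 1 ≤ 1 and α > 1, the Beta density is monotone increasing on [0,1]; the mode is at 1.
Mean = 7/(7+1) = 0.8750.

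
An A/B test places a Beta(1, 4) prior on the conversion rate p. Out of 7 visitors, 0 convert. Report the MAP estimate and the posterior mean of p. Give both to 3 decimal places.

MAP = 0.000; posterior mean = 0.083

Posterior: Beta(1+0, 4+7) = Beta(1, 11).
Since α = 1 ≤ 1 and β > 1, the Beta density is monotone decreasing on [0,1]; the mode is at 0.
Mean = 1/(1+11) = 0.083.
The posterior is right-skewed, so the mean exceeds the mode.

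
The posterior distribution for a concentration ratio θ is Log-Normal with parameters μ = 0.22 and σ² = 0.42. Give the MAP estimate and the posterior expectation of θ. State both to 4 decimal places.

Mode = exp(μ − σ²) = exp(-0.20) = 0.8187.
Mean = exp(μ + σ²/2) = exp(0.430) = 1.5373.
The mean is pulled above the mode by the posterior's right skew.

MAP: 0.8187. Posterior mean: 1.5373.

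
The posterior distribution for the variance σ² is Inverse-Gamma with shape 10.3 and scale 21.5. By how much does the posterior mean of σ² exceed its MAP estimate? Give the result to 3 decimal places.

Mode = β/(α+1) = 21.5/11.3 = 1.903.
Mean = β/(α−1) = 21.5/9.3 = 2.312.
Difference = 2.312 − 1.903 = 0.409.
Mean > mode: the posterior has a right tail.

0.409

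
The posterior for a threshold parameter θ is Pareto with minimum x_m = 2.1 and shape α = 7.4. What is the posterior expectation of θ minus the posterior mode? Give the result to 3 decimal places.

0.328

The Pareto density is strictly decreasing on [x_m, ∞), so the mode is x_m = 2.100.
Mean = α·x_m/(α−1) = 7.4·2.1/6.4 = 2.428.
Difference = 2.428 − 2.100 = 0.328.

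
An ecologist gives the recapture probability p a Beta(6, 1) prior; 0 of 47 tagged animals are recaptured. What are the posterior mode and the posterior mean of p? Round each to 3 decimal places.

Posterior: Beta(6+0, 1+47) = Beta(6, 48).
Mode = (6−1)/(6+48−2) = 5/52 = 0.096.
Mean = 6/(6+48) = 6/54 = 0.111.
Mean > mode: the posterior has a right tail.

MAP: 0.096. Posterior mean: 0.111.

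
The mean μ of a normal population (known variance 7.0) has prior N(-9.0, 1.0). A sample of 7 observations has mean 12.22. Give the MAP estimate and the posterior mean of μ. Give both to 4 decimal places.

MAP: 1.6100. Posterior mean: 1.6100.

Posterior for μ is Normal. Precision-weighted mean: (1/1.0·-9.0 + 7/7.0·12.22) / (1/1.0 + 7/7.0) = 1.6100.
A Normal posterior is symmetric, so mode = mean.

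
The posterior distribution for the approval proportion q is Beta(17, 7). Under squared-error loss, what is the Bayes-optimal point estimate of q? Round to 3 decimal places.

0.708

Mode = (17−1)/(17+7−2) = 16/22 = 0.727.
Mean = 17/(17+7) = 17/24 = 0.708.
Squared-error loss ⇒ the optimal estimator is the posterior mean.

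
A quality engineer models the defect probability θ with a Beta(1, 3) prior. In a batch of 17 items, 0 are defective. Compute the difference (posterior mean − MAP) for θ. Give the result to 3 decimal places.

Posterior: Beta(1+0, 3+17) = Beta(1, 20).
Since α = 1 ≤ 1 and β > 1, the Beta density is monotone decreasing on [0,1]; the mode is at 0.
Mean = 1/(1+20) = 0.048.
Difference = 0.048 − 0.000 = 0.048.

0.048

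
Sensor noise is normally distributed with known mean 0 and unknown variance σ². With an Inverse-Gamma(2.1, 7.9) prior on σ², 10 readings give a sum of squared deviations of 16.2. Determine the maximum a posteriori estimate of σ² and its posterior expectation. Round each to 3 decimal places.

Posterior: Inverse-Gamma(shape = 2.1+10/2 = 7.1, scale = 7.9+16.2/2 = 16.0).
Mode = β/(α+1) = 16.0/8.1 = 1.975.
Mean = β/(α−1) = 16.0/6.1 = 2.623.
The mean is pulled above the mode by the posterior's right skew.

MAP = 1.975; posterior mean = 2.623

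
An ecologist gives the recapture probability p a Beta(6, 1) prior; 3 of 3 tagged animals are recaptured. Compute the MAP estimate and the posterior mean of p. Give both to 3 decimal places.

Posterior: Beta(6+3, 1+0) = Beta(9, 1).
Since β = 1 ≤ 1 and α > 1, the Beta density is monotone increasing on [0,1]; the mode is at 1.
Mean = 9/(9+1) = 0.900.
Mode > mean: the posterior has a left tail.

p_MAP = 1.000, E[p|data] = 0.900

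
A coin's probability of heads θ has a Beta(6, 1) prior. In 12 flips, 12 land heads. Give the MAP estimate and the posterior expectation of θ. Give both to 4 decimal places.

MAP = 1.0000, posterior mean = 0.9474

Posterior: Beta(6+12, 1+0) = Beta(18, 1).
Since β = 1 ≤ 1 and α > 1, the Beta density is monotone increasing on [0,1]; the mode is at 1.
Mean = 18/(18+1) = 0.9474.
The mean is pulled below the mode by the posterior's left skew.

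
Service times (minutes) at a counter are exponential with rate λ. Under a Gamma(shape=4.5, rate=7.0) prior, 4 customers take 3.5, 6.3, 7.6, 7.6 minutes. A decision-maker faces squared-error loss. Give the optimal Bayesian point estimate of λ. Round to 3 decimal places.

Σ times = 25.0. Posterior: Gamma(shape = 4.5+4 = 8.5, rate = 7.0+25.0 = 32.0).
Mode = (α−1)/β = 7.5/32.0 = 0.234.
Mean = α/β = 8.5/32.0 = 0.266.
Squared-error loss ⇒ the optimal estimator is the posterior mean.

0.266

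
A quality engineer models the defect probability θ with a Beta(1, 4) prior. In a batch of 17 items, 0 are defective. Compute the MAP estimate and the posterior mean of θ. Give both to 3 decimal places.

MAP = 0.000, posterior mean = 0.045

Posterior: Beta(1+0, 4+17) = Beta(1, 21).
Since α = 1 ≤ 1 and β > 1, the Beta density is monotone decreasing on [0,1]; the mode is at 0.
Mean = 1/(1+21) = 0.045.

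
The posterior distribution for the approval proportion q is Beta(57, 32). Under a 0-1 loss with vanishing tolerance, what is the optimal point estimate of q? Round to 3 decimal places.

0.644

Mode = (57−1)/(57+32−2) = 56/87 = 0.644.
Mean = 57/(57+32) = 57/89 = 0.640.
This is the posterior mode — the MAP estimate.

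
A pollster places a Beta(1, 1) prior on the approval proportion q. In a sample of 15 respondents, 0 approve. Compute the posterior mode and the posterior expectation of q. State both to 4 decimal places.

MAP: 0.0000. Posterior mean: 0.0588.

Posterior: Beta(1+0, 1+15) = Beta(1, 16).
Since α = 1 ≤ 1 and β > 1, the Beta density is monotone decreasing on [0,1]; the mode is at 0.
Mean = 1/(1+16) = 0.0588.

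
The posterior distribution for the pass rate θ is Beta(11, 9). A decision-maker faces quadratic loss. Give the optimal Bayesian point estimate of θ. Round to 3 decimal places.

0.550

Mode = (11−1)/(11+9−2) = 10/18 = 0.556.
Mean = 11/(11+9) = 11/20 = 0.550.
Quadratic loss ⇒ the optimal estimator is the posterior mean.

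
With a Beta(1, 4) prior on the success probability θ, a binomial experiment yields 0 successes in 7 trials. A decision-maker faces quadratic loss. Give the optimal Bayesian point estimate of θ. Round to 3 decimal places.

0.083

Posterior: Beta(1+0, 4+7) = Beta(1, 11).
Since α = 1 ≤ 1 and β > 1, the Beta density is monotone decreasing on [0,1]; the mode is at 0.
Mean = 1/(1+11) = 0.083.
Quadratic loss ⇒ the optimal estimator is the posterior mean.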